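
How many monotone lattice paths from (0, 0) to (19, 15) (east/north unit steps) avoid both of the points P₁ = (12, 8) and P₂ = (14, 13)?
Number of paths = 1057966950

Inclusion–exclusion. Total paths: C(34, 19) = 1855967520. Through P₁: C(20, 12)·C(14, 7) = 432329040. Through P₂: C(27, 14)·C(7, 5) = 421224300. Since P₁ is strictly southwest of P₂, a monotone path through both must visit P₁ then P₂; paths through both = C(20, 12)·C(7, 2)·C(7, 5) = 55552770. Avoid both = 1855967520 − 432329040 − 421224300 + 55552770 = 1057966950.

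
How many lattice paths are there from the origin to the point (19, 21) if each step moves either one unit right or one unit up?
Number of paths = 131282408400

A monotone lattice path from (0, 0) to (19, 21) consists of 19 east steps and 21 north steps in some order, so it is determined by which 19 of the 40 steps are east. The count is C(40, 19) = 131282408400.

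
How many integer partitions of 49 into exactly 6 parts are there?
p(49, 6 parts) = 4935

Partitions of n into exactly k parts are in bijection with partitions of n − k into at most k parts (subtract 1 from each part). So p(49, exactly 6) = p(43, parts ≤ 6). Computing via the recurrence p(m, j) = p(m, j−1) + p(m−j, j) gives 4935.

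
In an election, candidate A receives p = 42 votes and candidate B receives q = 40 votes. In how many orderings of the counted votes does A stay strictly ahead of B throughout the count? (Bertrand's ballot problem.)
Strict-lead orderings = 10113918591637898134020

Total orderings of the 82 votes with 42 for A: C(82, 42) = 414670662257153823494820. By the Bertrand ballot formula (Cycle Lemma / reflection principle), the number of orderings in which A is strictly ahead of B throughout is (p − q)/(p + q) · C(p + q, p) = (42 − 40)/(42 + 40) · 414670662257153823494820 = 10113918591637898134020.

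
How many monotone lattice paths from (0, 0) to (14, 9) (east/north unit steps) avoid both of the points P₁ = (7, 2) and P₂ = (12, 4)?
Number of paths = 671294

Inclusion–exclusion. Total paths: C(23, 14) = 817190. Through P₁: C(9, 7)·C(14, 7) = 123552. Through P₂: C(16, 12)·C(7, 2) = 38220. Since P₁ is strictly southwest of P₂, a monotone path through both must visit P₁ then P₂; paths through both = C(9, 7)·C(7, 5)·C(7, 2) = 15876. Avoid both = 817190 − 123552 − 38220 + 15876 = 671294.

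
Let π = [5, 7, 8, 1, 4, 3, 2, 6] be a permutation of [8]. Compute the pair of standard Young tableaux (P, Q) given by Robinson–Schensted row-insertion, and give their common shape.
P = [1, 2, 6] / [3, 7, 8] / [4] / [5];  Q = [1, 2, 3] / [4, 5, 8] / [6] / [7];  common shape = (3, 3, 1, 1)

Row-insert the values π_1, π_2, … into P one at a time, bumping the leftmost entry strictly greater than the inserted value down to the next row. The recording tableau Q records, in position (i, j), the step at which that cell was added to P.
  Insert 5 (step 1): P = [5];  Q = [1]
  Insert 7 (step 2): P = [5, 7];  Q = [1, 2]
  Insert 8 (step 3): P = [5, 7, 8];  Q = [1, 2, 3]
  Insert 1 (step 4): P = [1, 7, 8] / [5];  Q = [1, 2, 3] / [4]
  Insert 4 (step 5): P = [1, 4, 8] / [5, 7];  Q = [1, 2, 3] / [4, 5]
  Insert 3 (step 6): P = [1, 3, 8] / [4, 7] / [5];  Q = [1, 2, 3] / [4, 5] / [6]
  Insert 2 (step 7): P = [1, 2, 8] / [3, 7] / [4] / [5];  Q = [1, 2, 3] / [4, 5] / [6] / [7]
  Insert 6 (step 8): P = [1, 2, 6] / [3, 7, 8] / [4] / [5];  Q = [1, 2, 3] / [4, 5, 8] / [6] / [7]
Final shape: (3, 3, 1, 1).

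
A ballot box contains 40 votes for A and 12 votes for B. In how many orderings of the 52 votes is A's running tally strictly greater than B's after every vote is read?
Strict-lead orderings = 111127372930

Total orderings of the 52 votes with 40 for A: C(52, 40) = 206379406870. By the Bertrand ballot formula (Cycle Lemma / reflection principle), the number of orderings in which A is strictly ahead of B throughout is (p − q)/(p + q) · C(p + q, p) = (40 − 12)/(40 + 12) · 206379406870 = 111127372930.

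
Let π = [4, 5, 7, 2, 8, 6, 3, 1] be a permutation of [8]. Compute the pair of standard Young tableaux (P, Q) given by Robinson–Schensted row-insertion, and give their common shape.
P = [1, 3, 6, 8] / [2, 5] / [4] / [7];  Q = [1, 2, 3, 5] / [4, 6] / [7] / [8];  common shape = (4, 2, 1, 1)

Row-insert the values π_1, π_2, … into P one at a time, bumping the leftmost entry strictly greater than the inserted value down to the next row. The recording tableau Q records, in position (i, j), the step at which that cell was added to P.
  Insert 4 (step 1): P = [4];  Q = [1]
  Insert 5 (step 2): P = [4, 5];  Q = [1, 2]
  Insert 7 (step 3): P = [4, 5, 7];  Q = [1, 2, 3]
  Insert 2 (step 4): P = [2, 5, 7] / [4];  Q = [1, 2, 3] / [4]
  Insert 8 (step 5): P = [2, 5, 7, 8] / [4];  Q = [1, 2, 3, 5] / [4]
  Insert 6 (step 6): P = [2, 5, 6, 8] / [4, 7];  Q = [1, 2, 3, 5] / [4, 6]
  Insert 3 (step 7): P = [2, 3, 6, 8] / [4, 5] / [7];  Q = [1, 2, 3, 5] / [4, 6] / [7]
  Insert 1 (step 8): P = [1, 3, 6, 8] / [2, 5] / [4] / [7];  Q = [1, 2, 3, 5] / [4, 6] / [7] / [8]
Final shape: (4, 2, 1, 1).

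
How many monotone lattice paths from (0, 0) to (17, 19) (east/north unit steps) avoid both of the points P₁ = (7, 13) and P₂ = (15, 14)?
Number of paths = 6362633760

Inclusion–exclusion. Total paths: C(36, 17) = 8597496600. Through P₁: C(20, 7)·C(16, 10) = 620780160. Through P₂: C(29, 15)·C(7, 2) = 1628733960. Since P₁ is strictly southwest of P₂, a monotone path through both must visit P₁ then P₂; paths through both = C(20, 7)·C(9, 8)·C(7, 2) = 14651280. Avoid both = 8597496600 − 620780160 − 1628733960 + 14651280 = 6362633760.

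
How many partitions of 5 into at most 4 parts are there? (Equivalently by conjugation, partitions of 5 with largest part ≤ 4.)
p(5, parts ≤ 4) = 6

Partitions of 5 with all parts ≤ 4: 4+1, 3+2, 3+1+1, 2+2+1, 2+1+1+1, 1+1+1+1+1. Count = 6.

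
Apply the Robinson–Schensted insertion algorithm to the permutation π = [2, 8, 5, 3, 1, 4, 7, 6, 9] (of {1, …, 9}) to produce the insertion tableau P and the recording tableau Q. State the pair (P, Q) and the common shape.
P = [1, 3, 4, 6, 9] / [2, 7] / [5] / [8];  Q = [1, 2, 6, 7, 9] / [3, 8] / [4] / [5];  common shape = (5, 2, 1, 1)

Row-insert the values π_1, π_2, … into P one at a time, bumping the leftmost entry strictly greater than the inserted value down to the next row. The recording tableau Q records, in position (i, j), the step at which that cell was added to P.
  Insert 2 (step 1): P = [2];  Q = [1]
  Insert 8 (step 2): P = [2, 8];  Q = [1, 2]
  Insert 5 (step 3): P = [2, 5] / [8];  Q = [1, 2] / [3]
  Insert 3 (step 4): P = [2, 3] / [5] / [8];  Q = [1, 2] / [3] / [4]
  Insert 1 (step 5): P = [1, 3] / [2] / [5] / [8];  Q = [1, 2] / [3] / [4] / [5]
  Insert 4 (step 6): P = [1, 3, 4] / [2] / [5] / [8];  Q = [1, 2, 6] / [3] / [4] / [5]
  Insert 7 (step 7): P = [1, 3, 4, 7] / [2] / [5] / [8];  Q = [1, 2, 6, 7] / [3] / [4] / [5]
  Insert 6 (step 8): P = [1, 3, 4, 6] / [2, 7] / [5] / [8];  Q = [1, 2, 6, 7] / [3, 8] / [4] / [5]
  Insert 9 (step 9): P = [1, 3, 4, 6, 9] / [2, 7] / [5] / [8];  Q = [1, 2, 6, 7, 9] / [3, 8] / [4] / [5]
Final shape: (5, 2, 1, 1).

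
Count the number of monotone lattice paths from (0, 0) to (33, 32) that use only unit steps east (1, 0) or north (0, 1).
Number of paths = 3609714217008132870

A monotone lattice path from (0, 0) to (33, 32) consists of 33 east steps and 32 north steps in some order, so it is determined by which 33 of the 65 steps are east. The count is C(65, 33) = 3609714217008132870.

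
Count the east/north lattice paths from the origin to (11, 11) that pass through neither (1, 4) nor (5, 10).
Number of paths = 594521

Inclusion–exclusion. Total paths: C(22, 11) = 705432. Through P₁: C(5, 1)·C(17, 10) = 97240. Through P₂: C(15, 5)·C(7, 6) = 21021. Since P₁ is strictly southwest of P₂, a monotone path through both must visit P₁ then P₂; paths through both = C(5, 1)·C(10, 4)·C(7, 6) = 7350. Avoid both = 705432 − 97240 − 21021 + 7350 = 594521.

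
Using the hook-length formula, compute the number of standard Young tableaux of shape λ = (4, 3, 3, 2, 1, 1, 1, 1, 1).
# SYT of shape (4, 3, 3, 2, 1, 1, 1, 1, 1) = 680680

Hook-length formula: f^λ = n! / Π hook(c), product over all cells c of the Young diagram. For λ = (4, 3, 3, 2, 1, 1, 1, 1, 1), n = 17 boxes. Hook lengths by row (left-to-right, top-to-bottom): [12, 6, 4, 1]; [10, 4, 2]; [9, 3, 1]; [7, 1]; [5]; [4]; [3]; [2]; [1]. Product of hooks = 522547200. So f^λ = 17! / 522547200 = 355687428096000 / 522547200 = 680680.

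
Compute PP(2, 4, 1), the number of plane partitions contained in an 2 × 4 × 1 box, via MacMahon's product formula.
PP(2, 4, 1) = 15

Evaluate the triple product over i = 1..2, j = 1..4, k = 1..1. The factors are (2/1) · (3/2) · (4/3) · (5/4) · (3/2) · (4/3) · (5/4) · (6/5). The numerators and denominators telescope so the product is an integer; carrying out the multiplication exactly gives PP(2, 4, 1) = 15.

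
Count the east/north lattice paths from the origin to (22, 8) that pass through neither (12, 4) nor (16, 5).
Number of paths = 3086189

Inclusion–exclusion. Total paths: C(30, 22) = 5852925. Through P₁: C(16, 12)·C(14, 10) = 1821820. Through P₂: C(21, 16)·C(9, 6) = 1709316. Since P₁ is strictly southwest of P₂, a monotone path through both must visit P₁ then P₂; paths through both = C(16, 12)·C(5, 4)·C(9, 6) = 764400. Avoid both = 5852925 − 1821820 − 1709316 + 764400 = 3086189.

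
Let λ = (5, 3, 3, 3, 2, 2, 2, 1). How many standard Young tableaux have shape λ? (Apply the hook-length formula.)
# SYT of shape (5, 3, 3, 3, 2, 2, 2, 1) = 155195040

Hook-length formula: f^λ = n! / Π hook(c), product over all cells c of the Young diagram. For λ = (5, 3, 3, 3, 2, 2, 2, 1), n = 21 boxes. Hook lengths by row (left-to-right, top-to-bottom): [12, 10, 6, 2, 1]; [9, 7, 3]; [8, 6, 2]; [7, 5, 1]; [5, 3]; [4, 2]; [3, 1]; [1]. Product of hooks = 329204736000. So f^λ = 21! / 329204736000 = 51090942171709440000 / 329204736000 = 155195040.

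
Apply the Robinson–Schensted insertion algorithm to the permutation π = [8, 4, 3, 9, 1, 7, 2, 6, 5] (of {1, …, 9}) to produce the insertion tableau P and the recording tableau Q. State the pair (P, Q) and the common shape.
P = [1, 2, 5] / [3, 6] / [4, 7] / [8, 9];  Q = [1, 4, 8] / [2, 6] / [3, 7] / [5, 9];  common shape = (3, 2, 2, 2)

Row-insert the values π_1, π_2, … into P one at a time, bumping the leftmost entry strictly greater than the inserted value down to the next row. The recording tableau Q records, in position (i, j), the step at which that cell was added to P.
  Insert 8 (step 1): P = [8];  Q = [1]
  Insert 4 (step 2): P = [4] / [8];  Q = [1] / [2]
  Insert 3 (step 3): P = [3] / [4] / [8];  Q = [1] / [2] / [3]
  Insert 9 (step 4): P = [3, 9] / [4] / [8];  Q = [1, 4] / [2] / [3]
  Insert 1 (step 5): P = [1, 9] / [3] / [4] / [8];  Q = [1, 4] / [2] / [3] / [5]
  Insert 7 (step 6): P = [1, 7] / [3, 9] / [4] / [8];  Q = [1, 4] / [2, 6] / [3] / [5]
  Insert 2 (step 7): P = [1, 2] / [3, 7] / [4, 9] / [8];  Q = [1, 4] / [2, 6] / [3, 7] / [5]
  Insert 6 (step 8): P = [1, 2, 6] / [3, 7] / [4, 9] / [8];  Q = [1, 4, 8] / [2, 6] / [3, 7] / [5]
  Insert 5 (step 9): P = [1, 2, 5] / [3, 6] / [4, 7] / [8, 9];  Q = [1, 4, 8] / [2, 6] / [3, 7] / [5, 9]
Final shape: (3, 2, 2, 2).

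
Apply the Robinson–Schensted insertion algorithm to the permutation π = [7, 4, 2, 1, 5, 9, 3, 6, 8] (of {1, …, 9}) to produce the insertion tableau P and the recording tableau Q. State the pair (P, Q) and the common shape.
P = [1, 3, 6, 8] / [2, 5, 9] / [4] / [7];  Q = [1, 5, 6, 9] / [2, 7, 8] / [3] / [4];  common shape = (4, 3, 1, 1)

Row-insert the values π_1, π_2, … into P one at a time, bumping the leftmost entry strictly greater than the inserted value down to the next row. The recording tableau Q records, in position (i, j), the step at which that cell was added to P.
  Insert 7 (step 1): P = [7];  Q = [1]
  Insert 4 (step 2): P = [4] / [7];  Q = [1] / [2]
  Insert 2 (step 3): P = [2] / [4] / [7];  Q = [1] / [2] / [3]
  Insert 1 (step 4): P = [1] / [2] / [4] / [7];  Q = [1] / [2] / [3] / [4]
  Insert 5 (step 5): P = [1, 5] / [2] / [4] / [7];  Q = [1, 5] / [2] / [3] / [4]
  Insert 9 (step 6): P = [1, 5, 9] / [2] / [4] / [7];  Q = [1, 5, 6] / [2] / [3] / [4]
  Insert 3 (step 7): P = [1, 3, 9] / [2, 5] / [4] / [7];  Q = [1, 5, 6] / [2, 7] / [3] / [4]
  Insert 6 (step 8): P = [1, 3, 6] / [2, 5, 9] / [4] / [7];  Q = [1, 5, 6] / [2, 7, 8] / [3] / [4]
  Insert 8 (step 9): P = [1, 3, 6, 8] / [2, 5, 9] / [4] / [7];  Q = [1, 5, 6, 9] / [2, 7, 8] / [3] / [4]
Final shape: (4, 3, 1, 1).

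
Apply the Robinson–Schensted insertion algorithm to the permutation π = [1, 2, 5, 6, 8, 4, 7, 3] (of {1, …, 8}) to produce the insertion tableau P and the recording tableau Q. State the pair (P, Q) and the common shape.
P = [1, 2, 3, 6, 7] / [4, 8] / [5];  Q = [1, 2, 3, 4, 5] / [6, 7] / [8];  common shape = (5, 2, 1)

Row-insert the values π_1, π_2, … into P one at a time, bumping the leftmost entry strictly greater than the inserted value down to the next row. The recording tableau Q records, in position (i, j), the step at which that cell was added to P.
  Insert 1 (step 1): P = [1];  Q = [1]
  Insert 2 (step 2): P = [1, 2];  Q = [1, 2]
  Insert 5 (step 3): P = [1, 2, 5];  Q = [1, 2, 3]
  Insert 6 (step 4): P = [1, 2, 5, 6];  Q = [1, 2, 3, 4]
  Insert 8 (step 5): P = [1, 2, 5, 6, 8];  Q = [1, 2, 3, 4, 5]
  Insert 4 (step 6): P = [1, 2, 4, 6, 8] / [5];  Q = [1, 2, 3, 4, 5] / [6]
  Insert 7 (step 7): P = [1, 2, 4, 6, 7] / [5, 8];  Q = [1, 2, 3, 4, 5] / [6, 7]
  Insert 3 (step 8): P = [1, 2, 3, 6, 7] / [4, 8] / [5];  Q = [1, 2, 3, 4, 5] / [6, 7] / [8]
Final shape: (5, 2, 1).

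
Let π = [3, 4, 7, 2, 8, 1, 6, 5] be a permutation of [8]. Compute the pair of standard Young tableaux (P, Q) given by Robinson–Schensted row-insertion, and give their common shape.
P = [1, 4, 5, 8] / [2, 6] / [3, 7];  Q = [1, 2, 3, 5] / [4, 7] / [6, 8];  common shape = (4, 2, 2)

Row-insert the values π_1, π_2, … into P one at a time, bumping the leftmost entry strictly greater than the inserted value down to the next row. The recording tableau Q records, in position (i, j), the step at which that cell was added to P.
  Insert 3 (step 1): P = [3];  Q = [1]
  Insert 4 (step 2): P = [3, 4];  Q = [1, 2]
  Insert 7 (step 3): P = [3, 4, 7];  Q = [1, 2, 3]
  Insert 2 (step 4): P = [2, 4, 7] / [3];  Q = [1, 2, 3] / [4]
  Insert 8 (step 5): P = [2, 4, 7, 8] / [3];  Q = [1, 2, 3, 5] / [4]
  Insert 1 (step 6): P = [1, 4, 7, 8] / [2] / [3];  Q = [1, 2, 3, 5] / [4] / [6]
  Insert 6 (step 7): P = [1, 4, 6, 8] / [2, 7] / [3];  Q = [1, 2, 3, 5] / [4, 7] / [6]
  Insert 5 (step 8): P = [1, 4, 5, 8] / [2, 6] / [3, 7];  Q = [1, 2, 3, 5] / [4, 7] / [6, 8]
Final shape: (4, 2, 2).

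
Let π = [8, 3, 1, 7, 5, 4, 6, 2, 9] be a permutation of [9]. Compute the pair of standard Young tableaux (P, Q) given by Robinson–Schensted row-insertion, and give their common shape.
P = [1, 2, 6, 9] / [3, 4] / [5] / [7] / [8];  Q = [1, 4, 7, 9] / [2, 5] / [3] / [6] / [8];  common shape = (4, 2, 1, 1, 1)

Row-insert the values π_1, π_2, … into P one at a time, bumping the leftmost entry strictly greater than the inserted value down to the next row. The recording tableau Q records, in position (i, j), the step at which that cell was added to P.
  Insert 8 (step 1): P = [8];  Q = [1]
  Insert 3 (step 2): P = [3] / [8];  Q = [1] / [2]
  Insert 1 (step 3): P = [1] / [3] / [8];  Q = [1] / [2] / [3]
  Insert 7 (step 4): P = [1, 7] / [3] / [8];  Q = [1, 4] / [2] / [3]
  Insert 5 (step 5): P = [1, 5] / [3, 7] / [8];  Q = [1, 4] / [2, 5] / [3]
  Insert 4 (step 6): P = [1, 4] / [3, 5] / [7] / [8];  Q = [1, 4] / [2, 5] / [3] / [6]
  Insert 6 (step 7): P = [1, 4, 6] / [3, 5] / [7] / [8];  Q = [1, 4, 7] / [2, 5] / [3] / [6]
  Insert 2 (step 8): P = [1, 2, 6] / [3, 4] / [5] / [7] / [8];  Q = [1, 4, 7] / [2, 5] / [3] / [6] / [8]
  Insert 9 (step 9): P = [1, 2, 6, 9] / [3, 4] / [5] / [7] / [8];  Q = [1, 4, 7, 9] / [2, 5] / [3] / [6] / [8]
Final shape: (4, 2, 1, 1, 1).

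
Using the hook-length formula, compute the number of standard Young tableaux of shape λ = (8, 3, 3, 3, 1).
# SYT of shape (8, 3, 3, 3, 1) = 2858856

Hook-length formula: f^λ = n! / Π hook(c), product over all cells c of the Young diagram. For λ = (8, 3, 3, 3, 1), n = 18 boxes. Hook lengths by row (left-to-right, top-to-bottom): [12, 10, 9, 5, 4, 3, 2, 1]; [6, 4, 3]; [5, 3, 2]; [4, 2, 1]; [1]. Product of hooks = 2239488000. So f^λ = 18! / 2239488000 = 6402373705728000 / 2239488000 = 2858856.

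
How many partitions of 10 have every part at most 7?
p(10, parts ≤ 7) = 38

Partitions of 10 with all parts ≤ 7: 7+3, 7+2+1, 7+1+1+1, 6+4, 6+3+1, 6+2+2, 6+2+1+1, 6+1+1+1+1, 5+5, 5+4+1, 5+3+2, 5+3+1+1, 5+2+2+1, 5+2+1+1+1, 5+1+1+1+1+1, 4+4+2, 4+4+1+1, 4+3+3, 4+3+2+1, 4+3+1+1+1, 4+2+2+2, 4+2+2+1+1, 4+2+1+1+1+1, 4+1+1+1+1+1+1, 3+3+3+1, 3+3+2+2, 3+3+2+1+1, 3+3+1+1+1+1, 3+2+2+2+1, 3+2+2+1+1+1, … (38 total). Count = 38.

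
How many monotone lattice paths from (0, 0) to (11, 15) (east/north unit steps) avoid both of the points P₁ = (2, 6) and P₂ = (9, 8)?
Number of paths = 5525928

Inclusion–exclusion. Total paths: C(26, 11) = 7726160. Through P₁: C(8, 2)·C(18, 9) = 1361360. Through P₂: C(17, 9)·C(9, 2) = 875160. Since P₁ is strictly southwest of P₂, a monotone path through both must visit P₁ then P₂; paths through both = C(8, 2)·C(9, 7)·C(9, 2) = 36288. Avoid both = 7726160 − 1361360 − 875160 + 36288 = 5525928.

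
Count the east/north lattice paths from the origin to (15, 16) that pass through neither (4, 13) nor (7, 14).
Number of paths = 294869675

Inclusion–exclusion. Total paths: C(31, 15) = 300540195. Through P₁: C(17, 4)·C(14, 11) = 866320. Through P₂: C(21, 7)·C(10, 8) = 5232600. Since P₁ is strictly southwest of P₂, a monotone path through both must visit P₁ then P₂; paths through both = C(17, 4)·C(4, 3)·C(10, 8) = 428400. Avoid both = 300540195 − 866320 − 5232600 + 428400 = 294869675.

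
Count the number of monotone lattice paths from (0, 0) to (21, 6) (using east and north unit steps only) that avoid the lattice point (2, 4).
Number of paths = 292860

Total paths from (0, 0) to (21, 6): C(27, 21) = 296010. Paths through (2, 4): (paths (0, 0) → (2, 4)) × (paths (2, 4) → (21, 6)) = C(6, 2) · C(21, 19) = 15 · 210 = 3150. Avoidance count = 296010 − 3150 = 292860.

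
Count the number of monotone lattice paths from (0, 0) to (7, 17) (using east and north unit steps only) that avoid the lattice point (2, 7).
Number of paths = 237996

Total paths from (0, 0) to (7, 17): C(24, 7) = 346104. Paths through (2, 7): (paths (0, 0) → (2, 7)) × (paths (2, 7) → (7, 17)) = C(9, 2) · C(15, 5) = 36 · 3003 = 108108. Avoidance count = 346104 − 108108 = 237996.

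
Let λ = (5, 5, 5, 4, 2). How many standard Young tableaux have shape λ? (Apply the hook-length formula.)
# SYT of shape (5, 5, 5, 4, 2) = 87297210

Hook-length formula: f^λ = n! / Π hook(c), product over all cells c of the Young diagram. For λ = (5, 5, 5, 4, 2), n = 21 boxes. Hook lengths by row (left-to-right, top-to-bottom): [9, 8, 6, 5, 3]; [8, 7, 5, 4, 2]; [7, 6, 4, 3, 1]; [5, 4, 2, 1]; [2, 1]. Product of hooks = 585252864000. So f^λ = 21! / 585252864000 = 51090942171709440000 / 585252864000 = 87297210.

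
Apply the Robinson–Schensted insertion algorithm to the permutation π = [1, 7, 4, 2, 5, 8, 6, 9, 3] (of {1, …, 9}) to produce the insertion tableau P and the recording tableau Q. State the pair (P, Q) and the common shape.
P = [1, 2, 3, 6, 9] / [4, 5] / [7, 8];  Q = [1, 2, 5, 6, 8] / [3, 7] / [4, 9];  common shape = (5, 2, 2)

Row-insert the values π_1, π_2, … into P one at a time, bumping the leftmost entry strictly greater than the inserted value down to the next row. The recording tableau Q records, in position (i, j), the step at which that cell was added to P.
  Insert 1 (step 1): P = [1];  Q = [1]
  Insert 7 (step 2): P = [1, 7];  Q = [1, 2]
  Insert 4 (step 3): P = [1, 4] / [7];  Q = [1, 2] / [3]
  Insert 2 (step 4): P = [1, 2] / [4] / [7];  Q = [1, 2] / [3] / [4]
  Insert 5 (step 5): P = [1, 2, 5] / [4] / [7];  Q = [1, 2, 5] / [3] / [4]
  Insert 8 (step 6): P = [1, 2, 5, 8] / [4] / [7];  Q = [1, 2, 5, 6] / [3] / [4]
  Insert 6 (step 7): P = [1, 2, 5, 6] / [4, 8] / [7];  Q = [1, 2, 5, 6] / [3, 7] / [4]
  Insert 9 (step 8): P = [1, 2, 5, 6, 9] / [4, 8] / [7];  Q = [1, 2, 5, 6, 8] / [3, 7] / [4]
  Insert 3 (step 9): P = [1, 2, 3, 6, 9] / [4, 5] / [7, 8];  Q = [1, 2, 5, 6, 8] / [3, 7] / [4, 9]
Final shape: (5, 2, 2).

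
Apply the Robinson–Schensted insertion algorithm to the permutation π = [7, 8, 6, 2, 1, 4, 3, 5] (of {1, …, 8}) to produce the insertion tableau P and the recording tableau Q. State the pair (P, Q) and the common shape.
P = [1, 3, 5] / [2, 4] / [6, 8] / [7];  Q = [1, 2, 8] / [3, 6] / [4, 7] / [5];  common shape = (3, 2, 2, 1)

Row-insert the values π_1, π_2, … into P one at a time, bumping the leftmost entry strictly greater than the inserted value down to the next row. The recording tableau Q records, in position (i, j), the step at which that cell was added to P.
  Insert 7 (step 1): P = [7];  Q = [1]
  Insert 8 (step 2): P = [7, 8];  Q = [1, 2]
  Insert 6 (step 3): P = [6, 8] / [7];  Q = [1, 2] / [3]
  Insert 2 (step 4): P = [2, 8] / [6] / [7];  Q = [1, 2] / [3] / [4]
  Insert 1 (step 5): P = [1, 8] / [2] / [6] / [7];  Q = [1, 2] / [3] / [4] / [5]
  Insert 4 (step 6): P = [1, 4] / [2, 8] / [6] / [7];  Q = [1, 2] / [3, 6] / [4] / [5]
  Insert 3 (step 7): P = [1, 3] / [2, 4] / [6, 8] / [7];  Q = [1, 2] / [3, 6] / [4, 7] / [5]
  Insert 5 (step 8): P = [1, 3, 5] / [2, 4] / [6, 8] / [7];  Q = [1, 2, 8] / [3, 6] / [4, 7] / [5]
Final shape: (3, 2, 2, 1).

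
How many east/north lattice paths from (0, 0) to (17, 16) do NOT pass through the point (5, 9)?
Number of paths = 1065926334

Total paths from (0, 0) to (17, 16): C(33, 17) = 1166803110. Paths through (5, 9): (paths (0, 0) → (5, 9)) × (paths (5, 9) → (17, 16)) = C(14, 5) · C(19, 12) = 2002 · 50388 = 100876776. Avoidance count = 1166803110 − 100876776 = 1065926334.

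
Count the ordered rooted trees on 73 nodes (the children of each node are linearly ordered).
C_72 = 20276890389709399862928998568254641025700

These ordered rooted trees are counted by the Catalan number C_n = (1/(n + 1)) · C(2n, n). For n = 72: C_72 = (1/73) · C(144, 72) = 1480212998448786189993816895482588794876100/73 = 20276890389709399862928998568254641025700.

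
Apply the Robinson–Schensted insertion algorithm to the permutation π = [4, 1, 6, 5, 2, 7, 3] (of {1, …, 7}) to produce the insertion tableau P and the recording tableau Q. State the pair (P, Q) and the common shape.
P = [1, 2, 3] / [4, 5, 7] / [6];  Q = [1, 3, 6] / [2, 4, 7] / [5];  common shape = (3, 3, 1)

Row-insert the values π_1, π_2, … into P one at a time, bumping the leftmost entry strictly greater than the inserted value down to the next row. The recording tableau Q records, in position (i, j), the step at which that cell was added to P.
  Insert 4 (step 1): P = [4];  Q = [1]
  Insert 1 (step 2): P = [1] / [4];  Q = [1] / [2]
  Insert 6 (step 3): P = [1, 6] / [4];  Q = [1, 3] / [2]
  Insert 5 (step 4): P = [1, 5] / [4, 6];  Q = [1, 3] / [2, 4]
  Insert 2 (step 5): P = [1, 2] / [4, 5] / [6];  Q = [1, 3] / [2, 4] / [5]
  Insert 7 (step 6): P = [1, 2, 7] / [4, 5] / [6];  Q = [1, 3, 6] / [2, 4] / [5]
  Insert 3 (step 7): P = [1, 2, 3] / [4, 5, 7] / [6];  Q = [1, 3, 6] / [2, 4, 7] / [5]
Final shape: (3, 3, 1).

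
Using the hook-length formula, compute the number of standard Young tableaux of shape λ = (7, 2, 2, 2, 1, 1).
# SYT of shape (7, 2, 2, 2, 1, 1) = 70070

Hook-length formula: f^λ = n! / Π hook(c), product over all cells c of the Young diagram. For λ = (7, 2, 2, 2, 1, 1), n = 15 boxes. Hook lengths by row (left-to-right, top-to-bottom): [12, 9, 5, 4, 3, 2, 1]; [6, 3]; [5, 2]; [4, 1]; [2]; [1]. Product of hooks = 18662400. So f^λ = 15! / 18662400 = 1307674368000 / 18662400 = 70070.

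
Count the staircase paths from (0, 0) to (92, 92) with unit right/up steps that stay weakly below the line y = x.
C_92 = 15487357822491889407128326963778343232013931127835600

These NE paths below the diagonal are counted by the Catalan number C_n = (1/(n + 1)) · C(2n, n). For n = 92: C_92 = (1/93) · C(184, 92) = 1440324277491745714862934407631385920577295594888710800/93 = 15487357822491889407128326963778343232013931127835600.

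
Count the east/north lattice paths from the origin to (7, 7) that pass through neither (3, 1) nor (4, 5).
Number of paths = 1532

Inclusion–exclusion. Total paths: C(14, 7) = 3432. Through P₁: C(4, 3)·C(10, 4) = 840. Through P₂: C(9, 4)·C(5, 3) = 1260. Since P₁ is strictly southwest of P₂, a monotone path through both must visit P₁ then P₂; paths through both = C(4, 3)·C(5, 1)·C(5, 3) = 200. Avoid both = 3432 − 840 − 1260 + 200 = 1532.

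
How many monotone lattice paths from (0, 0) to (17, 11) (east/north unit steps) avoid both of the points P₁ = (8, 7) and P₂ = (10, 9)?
Number of paths = 14937507

Inclusion–exclusion. Total paths: C(28, 17) = 21474180. Through P₁: C(15, 8)·C(13, 9) = 4601025. Through P₂: C(19, 10)·C(9, 7) = 3325608. Since P₁ is strictly southwest of P₂, a monotone path through both must visit P₁ then P₂; paths through both = C(15, 8)·C(4, 2)·C(9, 7) = 1389960. Avoid both = 21474180 − 4601025 − 3325608 + 1389960 = 14937507.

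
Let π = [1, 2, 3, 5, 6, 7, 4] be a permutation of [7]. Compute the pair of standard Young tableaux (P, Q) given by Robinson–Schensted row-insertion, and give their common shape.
P = [1, 2, 3, 4, 6, 7] / [5];  Q = [1, 2, 3, 4, 5, 6] / [7];  common shape = (6, 1)

Row-insert the values π_1, π_2, … into P one at a time, bumping the leftmost entry strictly greater than the inserted value down to the next row. The recording tableau Q records, in position (i, j), the step at which that cell was added to P.
  Insert 1 (step 1): P = [1];  Q = [1]
  Insert 2 (step 2): P = [1, 2];  Q = [1, 2]
  Insert 3 (step 3): P = [1, 2, 3];  Q = [1, 2, 3]
  Insert 5 (step 4): P = [1, 2, 3, 5];  Q = [1, 2, 3, 4]
  Insert 6 (step 5): P = [1, 2, 3, 5, 6];  Q = [1, 2, 3, 4, 5]
  Insert 7 (step 6): P = [1, 2, 3, 5, 6, 7];  Q = [1, 2, 3, 4, 5, 6]
  Insert 4 (step 7): P = [1, 2, 3, 4, 6, 7] / [5];  Q = [1, 2, 3, 4, 5, 6] / [7]
Final shape: (6, 1).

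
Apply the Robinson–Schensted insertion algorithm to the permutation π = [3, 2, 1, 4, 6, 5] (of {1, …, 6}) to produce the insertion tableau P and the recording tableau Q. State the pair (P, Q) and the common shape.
P = [1, 4, 5] / [2, 6] / [3];  Q = [1, 4, 5] / [2, 6] / [3];  common shape = (3, 2, 1)

Row-insert the values π_1, π_2, … into P one at a time, bumping the leftmost entry strictly greater than the inserted value down to the next row. The recording tableau Q records, in position (i, j), the step at which that cell was added to P.
  Insert 3 (step 1): P = [3];  Q = [1]
  Insert 2 (step 2): P = [2] / [3];  Q = [1] / [2]
  Insert 1 (step 3): P = [1] / [2] / [3];  Q = [1] / [2] / [3]
  Insert 4 (step 4): P = [1, 4] / [2] / [3];  Q = [1, 4] / [2] / [3]
  Insert 6 (step 5): P = [1, 4, 6] / [2] / [3];  Q = [1, 4, 5] / [2] / [3]
  Insert 5 (step 6): P = [1, 4, 5] / [2, 6] / [3];  Q = [1, 4, 5] / [2, 6] / [3]
Final shape: (3, 2, 1).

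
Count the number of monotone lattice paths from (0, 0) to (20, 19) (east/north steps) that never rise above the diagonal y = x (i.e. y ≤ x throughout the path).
Number of paths = 6564120420

By the reflection principle (André's argument), the number of monotone paths to (20, 19) with n ≤ m that never go above y = x is C(39, 20) − C(39, 21) = 68923264410 − 62359143990 = 6564120420.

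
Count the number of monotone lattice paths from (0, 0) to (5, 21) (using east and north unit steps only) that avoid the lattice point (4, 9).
Number of paths = 56485

Total paths from (0, 0) to (5, 21): C(26, 5) = 65780. Paths through (4, 9): (paths (0, 0) → (4, 9)) × (paths (4, 9) → (5, 21)) = C(13, 4) · C(13, 1) = 715 · 13 = 9295. Avoidance count = 65780 − 9295 = 56485.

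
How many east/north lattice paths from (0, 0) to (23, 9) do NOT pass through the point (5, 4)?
Number of paths = 23809026

Total paths from (0, 0) to (23, 9): C(32, 23) = 28048800. Paths through (5, 4): (paths (0, 0) → (5, 4)) × (paths (5, 4) → (23, 9)) = C(9, 5) · C(23, 18) = 126 · 33649 = 4239774. Avoidance count = 28048800 − 4239774 = 23809026.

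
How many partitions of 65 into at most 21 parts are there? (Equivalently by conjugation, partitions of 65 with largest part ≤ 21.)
p(65, parts ≤ 21) = 1642491

Use the recurrence p(n, m) = p(n, m−1) + p(n−m, m): either the largest part is < m (count p(n, m−1)) or the largest part is exactly m (remove one copy of m, count p(n−m, m)). With p(0, ·) = 1 this gives p(65, parts ≤ 21) = 1642491. (By conjugating Young diagrams, this also counts partitions of 65 into at most 21 parts.)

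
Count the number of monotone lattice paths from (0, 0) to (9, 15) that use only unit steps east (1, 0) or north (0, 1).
Number of paths = 1307504

A monotone lattice path from (0, 0) to (9, 15) consists of 9 east steps and 15 north steps in some order, so it is determined by which 9 of the 24 steps are east. The count is C(24, 9) = 1307504.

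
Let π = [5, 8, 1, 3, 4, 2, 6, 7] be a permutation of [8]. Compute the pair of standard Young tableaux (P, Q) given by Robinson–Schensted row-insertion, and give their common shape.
P = [1, 2, 4, 6, 7] / [3, 8] / [5];  Q = [1, 2, 5, 7, 8] / [3, 4] / [6];  common shape = (5, 2, 1)

Row-insert the values π_1, π_2, … into P one at a time, bumping the leftmost entry strictly greater than the inserted value down to the next row. The recording tableau Q records, in position (i, j), the step at which that cell was added to P.
  Insert 5 (step 1): P = [5];  Q = [1]
  Insert 8 (step 2): P = [5, 8];  Q = [1, 2]
  Insert 1 (step 3): P = [1, 8] / [5];  Q = [1, 2] / [3]
  Insert 3 (step 4): P = [1, 3] / [5, 8];  Q = [1, 2] / [3, 4]
  Insert 4 (step 5): P = [1, 3, 4] / [5, 8];  Q = [1, 2, 5] / [3, 4]
  Insert 2 (step 6): P = [1, 2, 4] / [3, 8] / [5];  Q = [1, 2, 5] / [3, 4] / [6]
  Insert 6 (step 7): P = [1, 2, 4, 6] / [3, 8] / [5];  Q = [1, 2, 5, 7] / [3, 4] / [6]
  Insert 7 (step 8): P = [1, 2, 4, 6, 7] / [3, 8] / [5];  Q = [1, 2, 5, 7, 8] / [3, 4] / [6]
Final shape: (5, 2, 1).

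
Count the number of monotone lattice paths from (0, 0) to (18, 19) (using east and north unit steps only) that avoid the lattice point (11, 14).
Number of paths = 14142371100

Total paths from (0, 0) to (18, 19): C(37, 18) = 17672631900. Paths through (11, 14): (paths (0, 0) → (11, 14)) × (paths (11, 14) → (18, 19)) = C(25, 11) · C(12, 7) = 4457400 · 792 = 3530260800. Avoidance count = 17672631900 − 3530260800 = 14142371100.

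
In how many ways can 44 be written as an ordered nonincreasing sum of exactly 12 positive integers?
p(44, 12 parts) = 6290

Partitions of n into exactly k parts are in bijection with partitions of n − k into at most k parts (subtract 1 from each part). So p(44, exactly 12) = p(32, parts ≤ 12). Computing via the recurrence p(m, j) = p(m, j−1) + p(m−j, j) gives 6290.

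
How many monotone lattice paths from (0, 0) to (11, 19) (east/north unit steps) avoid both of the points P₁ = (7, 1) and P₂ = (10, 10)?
Number of paths = 52738820

Inclusion–exclusion. Total paths: C(30, 11) = 54627300. Through P₁: C(8, 7)·C(22, 4) = 58520. Through P₂: C(20, 10)·C(10, 1) = 1847560. Since P₁ is strictly southwest of P₂, a monotone path through both must visit P₁ then P₂; paths through both = C(8, 7)·C(12, 3)·C(10, 1) = 17600. Avoid both = 54627300 − 58520 − 1847560 + 17600 = 52738820.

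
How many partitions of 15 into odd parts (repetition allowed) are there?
p_odd(15) = 27

Partitions of 15 using only odd parts 1, 3, 5, …: 15, 13+1+1, 11+3+1, 11+1+1+1+1, 9+5+1, 9+3+3, 9+3+1+1+1, 9+1+1+1+1+1+1, 7+7+1, 7+5+3, 7+5+1+1+1, 7+3+3+1+1, 7+3+1+1+1+1+1, 7+1+1+1+1+1+1+1+1, 5+5+5, 5+5+3+1+1, 5+5+1+1+1+1+1, 5+3+3+3+1, 5+3+3+1+1+1+1, 5+3+1+1+1+1+1+1+1, 5+1+1+1+1+1+1+1+1+1+1, 3+3+3+3+3, 3+3+3+3+1+1+1, 3+3+3+1+1+1+1+1+1, 3+3+1+1+1+1+1+1+1+1+1, 3+1+1+1+1+1+1+1+1+1+1+1+1, 1+1+1+1+1+1+1+1+1+1+1+1+1+1+1. There are 27. (Euler: this equals q(15), the number of distinct-part partitions.)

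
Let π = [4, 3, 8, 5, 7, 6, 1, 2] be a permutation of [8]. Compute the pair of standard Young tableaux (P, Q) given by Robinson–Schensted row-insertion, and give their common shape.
P = [1, 2, 6] / [3, 5] / [4, 7] / [8];  Q = [1, 3, 5] / [2, 4] / [6, 8] / [7];  common shape = (3, 2, 2, 1)

Row-insert the values π_1, π_2, … into P one at a time, bumping the leftmost entry strictly greater than the inserted value down to the next row. The recording tableau Q records, in position (i, j), the step at which that cell was added to P.
  Insert 4 (step 1): P = [4];  Q = [1]
  Insert 3 (step 2): P = [3] / [4];  Q = [1] / [2]
  Insert 8 (step 3): P = [3, 8] / [4];  Q = [1, 3] / [2]
  Insert 5 (step 4): P = [3, 5] / [4, 8];  Q = [1, 3] / [2, 4]
  Insert 7 (step 5): P = [3, 5, 7] / [4, 8];  Q = [1, 3, 5] / [2, 4]
  Insert 6 (step 6): P = [3, 5, 6] / [4, 7] / [8];  Q = [1, 3, 5] / [2, 4] / [6]
  Insert 1 (step 7): P = [1, 5, 6] / [3, 7] / [4] / [8];  Q = [1, 3, 5] / [2, 4] / [6] / [7]
  Insert 2 (step 8): P = [1, 2, 6] / [3, 5] / [4, 7] / [8];  Q = [1, 3, 5] / [2, 4] / [6, 8] / [7]
Final shape: (3, 2, 2, 1).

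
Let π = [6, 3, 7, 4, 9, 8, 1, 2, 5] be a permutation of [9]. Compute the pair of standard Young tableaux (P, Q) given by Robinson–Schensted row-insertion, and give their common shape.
P = [1, 2, 5] / [3, 4, 8] / [6, 7, 9];  Q = [1, 3, 5] / [2, 4, 6] / [7, 8, 9];  common shape = (3, 3, 3)

Row-insert the values π_1, π_2, … into P one at a time, bumping the leftmost entry strictly greater than the inserted value down to the next row. The recording tableau Q records, in position (i, j), the step at which that cell was added to P.
  Insert 6 (step 1): P = [6];  Q = [1]
  Insert 3 (step 2): P = [3] / [6];  Q = [1] / [2]
  Insert 7 (step 3): P = [3, 7] / [6];  Q = [1, 3] / [2]
  Insert 4 (step 4): P = [3, 4] / [6, 7];  Q = [1, 3] / [2, 4]
  Insert 9 (step 5): P = [3, 4, 9] / [6, 7];  Q = [1, 3, 5] / [2, 4]
  Insert 8 (step 6): P = [3, 4, 8] / [6, 7, 9];  Q = [1, 3, 5] / [2, 4, 6]
  Insert 1 (step 7): P = [1, 4, 8] / [3, 7, 9] / [6];  Q = [1, 3, 5] / [2, 4, 6] / [7]
  Insert 2 (step 8): P = [1, 2, 8] / [3, 4, 9] / [6, 7];  Q = [1, 3, 5] / [2, 4, 6] / [7, 8]
  Insert 5 (step 9): P = [1, 2, 5] / [3, 4, 8] / [6, 7, 9];  Q = [1, 3, 5] / [2, 4, 6] / [7, 8, 9]
Final shape: (3, 3, 3).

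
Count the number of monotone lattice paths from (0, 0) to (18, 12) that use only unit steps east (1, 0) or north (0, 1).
Number of paths = 86493225

A monotone lattice path from (0, 0) to (18, 12) consists of 18 east steps and 12 north steps in some order, so it is determined by which 18 of the 30 steps are east. The count is C(30, 18) = 86493225.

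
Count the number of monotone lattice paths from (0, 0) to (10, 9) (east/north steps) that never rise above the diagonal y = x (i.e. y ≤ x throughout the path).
Number of paths = 16796

By the reflection principle (André's argument), the number of monotone paths to (10, 9) with n ≤ m that never go above y = x is C(19, 10) − C(19, 11) = 92378 − 75582 = 16796.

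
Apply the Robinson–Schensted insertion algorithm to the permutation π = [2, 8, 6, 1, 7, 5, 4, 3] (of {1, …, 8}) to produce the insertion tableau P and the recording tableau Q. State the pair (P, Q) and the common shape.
P = [1, 3, 7] / [2, 4] / [5] / [6] / [8];  Q = [1, 2, 5] / [3, 6] / [4] / [7] / [8];  common shape = (3, 2, 1, 1, 1)

Row-insert the values π_1, π_2, … into P one at a time, bumping the leftmost entry strictly greater than the inserted value down to the next row. The recording tableau Q records, in position (i, j), the step at which that cell was added to P.
  Insert 2 (step 1): P = [2];  Q = [1]
  Insert 8 (step 2): P = [2, 8];  Q = [1, 2]
  Insert 6 (step 3): P = [2, 6] / [8];  Q = [1, 2] / [3]
  Insert 1 (step 4): P = [1, 6] / [2] / [8];  Q = [1, 2] / [3] / [4]
  Insert 7 (step 5): P = [1, 6, 7] / [2] / [8];  Q = [1, 2, 5] / [3] / [4]
  Insert 5 (step 6): P = [1, 5, 7] / [2, 6] / [8];  Q = [1, 2, 5] / [3, 6] / [4]
  Insert 4 (step 7): P = [1, 4, 7] / [2, 5] / [6] / [8];  Q = [1, 2, 5] / [3, 6] / [4] / [7]
  Insert 3 (step 8): P = [1, 3, 7] / [2, 4] / [5] / [6] / [8];  Q = [1, 2, 5] / [3, 6] / [4] / [7] / [8]
Final shape: (3, 2, 1, 1, 1).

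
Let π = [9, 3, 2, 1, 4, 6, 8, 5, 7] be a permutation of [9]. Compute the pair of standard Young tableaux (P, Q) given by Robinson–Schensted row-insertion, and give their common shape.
P = [1, 4, 5, 7] / [2, 6, 8] / [3] / [9];  Q = [1, 5, 6, 7] / [2, 8, 9] / [3] / [4];  common shape = (4, 3, 1, 1)

Row-insert the values π_1, π_2, … into P one at a time, bumping the leftmost entry strictly greater than the inserted value down to the next row. The recording tableau Q records, in position (i, j), the step at which that cell was added to P.
  Insert 9 (step 1): P = [9];  Q = [1]
  Insert 3 (step 2): P = [3] / [9];  Q = [1] / [2]
  Insert 2 (step 3): P = [2] / [3] / [9];  Q = [1] / [2] / [3]
  Insert 1 (step 4): P = [1] / [2] / [3] / [9];  Q = [1] / [2] / [3] / [4]
  Insert 4 (step 5): P = [1, 4] / [2] / [3] / [9];  Q = [1, 5] / [2] / [3] / [4]
  Insert 6 (step 6): P = [1, 4, 6] / [2] / [3] / [9];  Q = [1, 5, 6] / [2] / [3] / [4]
  Insert 8 (step 7): P = [1, 4, 6, 8] / [2] / [3] / [9];  Q = [1, 5, 6, 7] / [2] / [3] / [4]
  Insert 5 (step 8): P = [1, 4, 5, 8] / [2, 6] / [3] / [9];  Q = [1, 5, 6, 7] / [2, 8] / [3] / [4]
  Insert 7 (step 9): P = [1, 4, 5, 7] / [2, 6, 8] / [3] / [9];  Q = [1, 5, 6, 7] / [2, 8, 9] / [3] / [4]
Final shape: (4, 3, 1, 1).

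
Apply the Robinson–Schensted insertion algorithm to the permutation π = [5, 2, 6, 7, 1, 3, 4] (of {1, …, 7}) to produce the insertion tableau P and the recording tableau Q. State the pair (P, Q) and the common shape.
P = [1, 3, 4] / [2, 6, 7] / [5];  Q = [1, 3, 4] / [2, 6, 7] / [5];  common shape = (3, 3, 1)

Row-insert the values π_1, π_2, … into P one at a time, bumping the leftmost entry strictly greater than the inserted value down to the next row. The recording tableau Q records, in position (i, j), the step at which that cell was added to P.
  Insert 5 (step 1): P = [5];  Q = [1]
  Insert 2 (step 2): P = [2] / [5];  Q = [1] / [2]
  Insert 6 (step 3): P = [2, 6] / [5];  Q = [1, 3] / [2]
  Insert 7 (step 4): P = [2, 6, 7] / [5];  Q = [1, 3, 4] / [2]
  Insert 1 (step 5): P = [1, 6, 7] / [2] / [5];  Q = [1, 3, 4] / [2] / [5]
  Insert 3 (step 6): P = [1, 3, 7] / [2, 6] / [5];  Q = [1, 3, 4] / [2, 6] / [5]
  Insert 4 (step 7): P = [1, 3, 4] / [2, 6, 7] / [5];  Q = [1, 3, 4] / [2, 6, 7] / [5]
Final shape: (3, 3, 1).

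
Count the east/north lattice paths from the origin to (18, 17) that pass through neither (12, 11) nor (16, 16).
Number of paths = 1996091892

Inclusion–exclusion. Total paths: C(35, 18) = 4537567650. Through P₁: C(23, 12)·C(12, 6) = 1249320072. Through P₂: C(32, 16)·C(3, 2) = 1803241170. Since P₁ is strictly southwest of P₂, a monotone path through both must visit P₁ then P₂; paths through both = C(23, 12)·C(9, 4)·C(3, 2) = 511085484. Avoid both = 4537567650 − 1249320072 − 1803241170 + 511085484 = 1996091892.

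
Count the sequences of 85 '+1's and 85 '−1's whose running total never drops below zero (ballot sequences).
C_85 = 1063353702922273835973036658043476458723103404520

These ballot sequences are counted by the Catalan number C_n = (1/(n + 1)) · C(2n, n). For n = 85: C_85 = (1/86) · C(170, 85) = 91448418451315549893681152591738975450186892788720/86 = 1063353702922273835973036658043476458723103404520.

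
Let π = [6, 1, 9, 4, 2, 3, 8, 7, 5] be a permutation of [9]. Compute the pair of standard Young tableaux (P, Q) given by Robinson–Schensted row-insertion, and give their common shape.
P = [1, 2, 3, 5] / [4, 7] / [6, 8] / [9];  Q = [1, 3, 6, 7] / [2, 4] / [5, 8] / [9];  common shape = (4, 2, 2, 1)

Row-insert the values π_1, π_2, … into P one at a time, bumping the leftmost entry strictly greater than the inserted value down to the next row. The recording tableau Q records, in position (i, j), the step at which that cell was added to P.
  Insert 6 (step 1): P = [6];  Q = [1]
  Insert 1 (step 2): P = [1] / [6];  Q = [1] / [2]
  Insert 9 (step 3): P = [1, 9] / [6];  Q = [1, 3] / [2]
  Insert 4 (step 4): P = [1, 4] / [6, 9];  Q = [1, 3] / [2, 4]
  Insert 2 (step 5): P = [1, 2] / [4, 9] / [6];  Q = [1, 3] / [2, 4] / [5]
  Insert 3 (step 6): P = [1, 2, 3] / [4, 9] / [6];  Q = [1, 3, 6] / [2, 4] / [5]
  Insert 8 (step 7): P = [1, 2, 3, 8] / [4, 9] / [6];  Q = [1, 3, 6, 7] / [2, 4] / [5]
  Insert 7 (step 8): P = [1, 2, 3, 7] / [4, 8] / [6, 9];  Q = [1, 3, 6, 7] / [2, 4] / [5, 8]
  Insert 5 (step 9): P = [1, 2, 3, 5] / [4, 7] / [6, 8] / [9];  Q = [1, 3, 6, 7] / [2, 4] / [5, 8] / [9]
Final shape: (4, 2, 2, 1).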